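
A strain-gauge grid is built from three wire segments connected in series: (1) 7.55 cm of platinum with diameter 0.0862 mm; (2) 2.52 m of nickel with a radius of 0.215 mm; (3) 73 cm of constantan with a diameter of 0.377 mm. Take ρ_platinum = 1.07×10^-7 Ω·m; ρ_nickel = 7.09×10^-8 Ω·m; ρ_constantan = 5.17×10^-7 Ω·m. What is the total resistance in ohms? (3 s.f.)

6.00 Ω

Seg 1: A = π(d/2)² = π(4.3100e-05 m)² = 5.836e-09 m²
R_1 = (1.07×10^-7)(0.0755)/(5.836e-09) = 1.384 Ω
Seg 2: A = πr² = π(2.1500e-04 m)² = 1.452e-07 m²
R_2 = (7.09×10^-8)(2.52)/(1.452e-07) = 1.23 Ω
Seg 3: A = π(d/2)² = π(1.8850e-04 m)² = 1.116e-07 m²
R_3 = (5.17×10^-7)(0.73)/(1.116e-07) = 3.381 Ω
R_total = R_1 + R_2 + R_3 = 6.00 Ω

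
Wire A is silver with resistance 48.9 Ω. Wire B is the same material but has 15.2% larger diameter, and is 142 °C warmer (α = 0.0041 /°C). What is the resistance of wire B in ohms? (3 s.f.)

58.3 Ω

R ∝ ρL/d² with ρ ∝ (1+αΔT), so R_B/R_A = (1 + 15.2/100)⁻² × (1 + 0.0041×142)
= 0.7535 × 1.582 = 1.192
R_B = 1.192 × 48.9 = 58.3 Ω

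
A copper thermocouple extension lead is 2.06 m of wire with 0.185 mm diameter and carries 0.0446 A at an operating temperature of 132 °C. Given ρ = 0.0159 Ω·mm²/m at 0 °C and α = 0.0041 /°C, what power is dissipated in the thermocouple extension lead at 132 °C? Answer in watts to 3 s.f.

ρ = 0.0159 Ω·mm²/m = 1.59×10^-8 Ω·m
A = π(d/2)² = π(9.2500e-05 m)² = 2.688e-08 m²
R₍0₎ = ρL/A = (1.59×10^-8)(2.06)/(2.688e-08) = 1.219 Ω
R₍132₎ = R₍0₎(1 + αΔT) = 1.219 × (1 + 0.0041×132) = 1.878 Ω
P = I²R = (0.0446)² × 1.878 = 0.00374 W

0.00374 W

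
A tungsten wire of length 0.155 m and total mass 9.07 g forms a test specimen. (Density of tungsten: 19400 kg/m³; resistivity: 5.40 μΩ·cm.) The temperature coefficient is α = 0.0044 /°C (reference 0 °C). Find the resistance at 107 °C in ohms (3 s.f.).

0.00408 Ω

ρ = 5.40 μΩ·cm = 5.40×10^-8 Ω·m
A = m/(density·L) = 0.00907/(19400×0.155) = 3.0163e-06 m²
R = ρL/A = (5.40×10^-8)(0.155)/(3.0163e-06) = 0.002775 Ω
R(107 °C) = 0.002775 × (1 + 0.0044×107) = 0.00408 Ω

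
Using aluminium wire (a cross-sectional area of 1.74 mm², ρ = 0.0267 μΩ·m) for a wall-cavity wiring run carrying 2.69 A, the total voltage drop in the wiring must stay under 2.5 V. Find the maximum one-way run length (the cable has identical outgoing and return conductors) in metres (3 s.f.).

ρ = 0.0267 μΩ·m = 2.67×10^-8 Ω·m
A = 1.74 mm² = 1.740e-06 m²
L_max = V_max·A/(2·ρI) = (2.5)(1.740e-06)/(2×2.67×10^-8×2.69) = 30.3 m

30.3 m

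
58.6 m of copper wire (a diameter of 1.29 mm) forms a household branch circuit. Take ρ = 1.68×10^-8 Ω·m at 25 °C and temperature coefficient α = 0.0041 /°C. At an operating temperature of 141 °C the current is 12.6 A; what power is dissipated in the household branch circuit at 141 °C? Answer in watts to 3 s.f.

176 W

A = π(d/2)² = π(6.4500e-04 m)² = 1.307e-06 m²
R₍25₎ = ρL/A = (1.68×10^-8)(58.6)/(1.307e-06) = 0.7532 Ω
R₍141₎ = R₍25₎(1 + αΔT) = 0.7532 × (1 + 0.0041×116) = 1.111 Ω
P = I²R = (12.6)² × 1.111 = 176 W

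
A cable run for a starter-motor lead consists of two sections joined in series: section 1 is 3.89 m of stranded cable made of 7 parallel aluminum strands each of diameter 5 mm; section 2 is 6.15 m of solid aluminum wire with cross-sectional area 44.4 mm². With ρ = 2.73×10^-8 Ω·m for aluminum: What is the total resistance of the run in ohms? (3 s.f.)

0.00455 Ω

Section 1: A_strand = π(2.5000e-03)² = 1.963e-05 m²; R₁ = ρL/(N·A_s) = (2.73×10^-8)(3.89)/(7×1.963e-05) = 7.727×10^-4 Ω
Section 2: A = 44.4 mm² = 4.440e-05 m²
R₂ = (2.73×10^-8)(6.15)/(4.440e-05) = 0.003781 Ω
R = R₁ + R₂ = 0.00455 Ω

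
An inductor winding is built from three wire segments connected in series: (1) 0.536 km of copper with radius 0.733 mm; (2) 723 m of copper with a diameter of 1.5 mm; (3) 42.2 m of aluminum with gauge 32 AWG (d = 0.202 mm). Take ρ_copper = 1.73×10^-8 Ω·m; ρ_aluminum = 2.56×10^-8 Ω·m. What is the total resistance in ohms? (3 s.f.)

Seg 1: A = πr² = π(7.3300e-04 m)² = 1.688e-06 m²
R_1 = (1.73×10^-8)(536)/(1.688e-06) = 5.494 Ω
Seg 2: A = π(d/2)² = π(7.5000e-04 m)² = 1.767e-06 m²
R_2 = (1.73×10^-8)(723)/(1.767e-06) = 7.078 Ω
Seg 3: A = π(0.202/2 mm)² = π(1.0100e-04 m)² = 3.205e-08 m²
R_3 = (2.56×10^-8)(42.2)/(3.205e-08) = 33.71 Ω
R_total = R_1 + R_2 + R_3 = 46.3 Ω

46.3 Ω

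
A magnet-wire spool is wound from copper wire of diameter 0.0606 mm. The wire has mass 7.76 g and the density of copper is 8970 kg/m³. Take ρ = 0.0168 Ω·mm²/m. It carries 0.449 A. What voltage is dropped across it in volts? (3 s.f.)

784 V

ρ = 0.0168 Ω·mm²/m = 1.68×10^-8 Ω·m
A = π(d/2)² = π(3.0300e-05 m)² = 2.8843e-09 m²
L = m/(density·A) = 0.00776/(8970×2.8843e-09) = 299.9 m
R = ρL/A = (1.68×10^-8)(299.9)/(2.8843e-09) = 1747 Ω
V = IR = 0.449 × 1747 = 784 V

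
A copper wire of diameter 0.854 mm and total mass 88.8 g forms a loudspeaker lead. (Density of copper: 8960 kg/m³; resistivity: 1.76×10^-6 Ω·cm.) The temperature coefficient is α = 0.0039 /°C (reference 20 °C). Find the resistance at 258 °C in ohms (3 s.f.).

1.03 Ω

ρ = 1.76×10^-6 Ω·cm = 1.76×10^-8 Ω·m
A = π(d/2)² = π(4.2700e-04 m)² = 5.7280e-07 m²
L = m/(density·A) = 0.0888/(8960×5.7280e-07) = 17.3 m
R = ρL/A = (1.76×10^-8)(17.3)/(5.7280e-07) = 0.5316 Ω
R(258 °C) = 0.5316 × (1 + 0.0039×238) = 1.03 Ω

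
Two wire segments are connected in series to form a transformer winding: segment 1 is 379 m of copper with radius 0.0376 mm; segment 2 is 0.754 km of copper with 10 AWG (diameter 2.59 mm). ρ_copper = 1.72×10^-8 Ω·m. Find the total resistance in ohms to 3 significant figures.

Segment 1: A = πr² = π(3.7600e-05 m)² = 4.441e-09 m²
R₁ = ρL/A = (1.72×10^-8)(379)/(4.441e-09) = 1468 Ω
Segment 2: A = π(2.59/2 mm)² = π(1.2950e-03 m)² = 5.269e-06 m²
R₂ = (1.72×10^-8)(754)/(5.269e-06) = 2.462 Ω
R = R₁ + R₂ = 1470 Ω

1470 Ω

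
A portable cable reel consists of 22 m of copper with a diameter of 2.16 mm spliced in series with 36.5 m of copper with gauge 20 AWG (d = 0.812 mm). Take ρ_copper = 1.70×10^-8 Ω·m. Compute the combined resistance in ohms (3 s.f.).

1.30 Ω

Segment 1: A = π(d/2)² = π(1.0800e-03 m)² = 3.664e-06 m²
R₁ = ρL/A = (1.70×10^-8)(22)/(3.664e-06) = 0.1021 Ω
Segment 2: A = π(0.812/2 mm)² = π(4.0600e-04 m)² = 5.178e-07 m²
R₂ = (1.70×10^-8)(36.5)/(5.178e-07) = 1.198 Ω
R = R₁ + R₂ = 1.30 Ω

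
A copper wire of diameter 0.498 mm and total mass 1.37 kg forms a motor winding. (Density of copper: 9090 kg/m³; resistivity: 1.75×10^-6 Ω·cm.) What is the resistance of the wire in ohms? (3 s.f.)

69.5 Ω

ρ = 1.75×10^-6 Ω·cm = 1.75×10^-8 Ω·m
A = π(d/2)² = π(2.4900e-04 m)² = 1.9478e-07 m²
L = m/(density·A) = 1.37/(9090×1.9478e-07) = 773.8 m
R = ρL/A = (1.75×10^-8)(773.8)/(1.9478e-07) = 69.5 Ω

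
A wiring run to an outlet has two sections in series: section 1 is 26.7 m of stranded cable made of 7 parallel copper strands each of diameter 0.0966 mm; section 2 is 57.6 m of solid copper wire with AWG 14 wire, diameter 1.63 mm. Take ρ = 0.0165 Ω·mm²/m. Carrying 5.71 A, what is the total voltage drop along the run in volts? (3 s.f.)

51.6 V

ρ = 0.0165 Ω·mm²/m = 1.65×10^-8 Ω·m
Section 1: A_strand = π(4.8300e-05)² = 7.329e-09 m²; R₁ = ρL/(N·A_s) = (1.65×10^-8)(26.7)/(7×7.329e-09) = 8.587 Ω
Section 2: A = π(1.63/2 mm)² = π(8.1500e-04 m)² = 2.087e-06 m²
R₂ = (1.65×10^-8)(57.6)/(2.087e-06) = 0.4555 Ω
R = R₁ + R₂ = 9.043 Ω
V = IR = 5.71 × 9.043 = 51.6 V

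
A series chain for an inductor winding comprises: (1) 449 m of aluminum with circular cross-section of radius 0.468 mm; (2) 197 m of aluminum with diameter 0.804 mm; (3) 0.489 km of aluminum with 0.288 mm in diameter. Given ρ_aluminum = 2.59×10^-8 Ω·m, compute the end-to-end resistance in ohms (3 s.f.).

221 Ω

Seg 1: A = πr² = π(4.6800e-04 m)² = 6.881e-07 m²
R_1 = (2.59×10^-8)(449)/(6.881e-07) = 16.9 Ω
Seg 2: A = π(d/2)² = π(4.0200e-04 m)² = 5.077e-07 m²
R_2 = (2.59×10^-8)(197)/(5.077e-07) = 10.05 Ω
Seg 3: A = π(d/2)² = π(1.4400e-04 m)² = 6.514e-08 m²
R_3 = (2.59×10^-8)(489)/(6.514e-08) = 194.4 Ω
R_total = R_1 + R_2 + R_3 = 221 Ω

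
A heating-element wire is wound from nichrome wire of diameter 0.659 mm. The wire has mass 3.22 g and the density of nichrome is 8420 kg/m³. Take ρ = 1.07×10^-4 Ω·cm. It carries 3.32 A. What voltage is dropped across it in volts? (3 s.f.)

ρ = 1.07×10^-4 Ω·cm = 1.07×10^-6 Ω·m
A = π(d/2)² = π(3.2950e-04 m)² = 3.4108e-07 m²
L = m/(density·A) = 0.00322/(8420×3.4108e-07) = 1.121 m
R = ρL/A = (1.07×10^-6)(1.121)/(3.4108e-07) = 3.517 Ω
V = IR = 3.32 × 3.517 = 11.7 V

11.7 V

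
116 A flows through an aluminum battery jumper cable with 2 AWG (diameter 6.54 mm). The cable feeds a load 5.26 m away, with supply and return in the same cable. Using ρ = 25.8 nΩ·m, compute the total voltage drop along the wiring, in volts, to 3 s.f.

0.937 V

ρ = 25.8 nΩ·m = 2.58×10^-8 Ω·m
A = π(6.54/2 mm)² = π(3.2700e-03 m)² = 3.359e-05 m²
Total conductor length (both ways) L = 2 × 5.26 = 10.52 m
R = ρL/A = (2.58×10^-8)(10.52)/(3.359e-05) = 0.00808 Ω
V = IR = 116 × 0.00808 = 0.937 V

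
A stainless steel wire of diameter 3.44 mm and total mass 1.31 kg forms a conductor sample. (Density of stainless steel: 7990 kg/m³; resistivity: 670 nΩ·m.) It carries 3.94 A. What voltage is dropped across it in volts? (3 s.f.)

5.01 V

ρ = 670 nΩ·m = 6.70×10^-7 Ω·m
A = π(d/2)² = π(1.7200e-03 m)² = 9.2941e-06 m²
L = m/(density·A) = 1.31/(7990×9.2941e-06) = 17.64 m
R = ρL/A = (6.70×10^-7)(17.64)/(9.2941e-06) = 1.272 Ω
V = IR = 3.94 × 1.272 = 5.01 V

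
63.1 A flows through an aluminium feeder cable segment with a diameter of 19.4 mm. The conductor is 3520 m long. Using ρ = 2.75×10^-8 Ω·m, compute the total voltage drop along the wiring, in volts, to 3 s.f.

A = π(d/2)² = π(9.7000e-03 m)² = 2.956e-04 m²
R = ρL/A = (2.75×10^-8)(3520)/(2.956e-04) = 0.3275 Ω
V = IR = 63.1 × 0.3275 = 20.7 V

20.7 V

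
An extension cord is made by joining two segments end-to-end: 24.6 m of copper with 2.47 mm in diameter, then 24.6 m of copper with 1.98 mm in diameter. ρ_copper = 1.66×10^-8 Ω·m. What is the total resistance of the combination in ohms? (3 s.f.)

Segment 1: A = π(d/2)² = π(1.2350e-03 m)² = 4.792e-06 m²
R₁ = ρL/A = (1.66×10^-8)(24.6)/(4.792e-06) = 0.08522 Ω
Segment 2: A = π(d/2)² = π(9.9000e-04 m)² = 3.079e-06 m²
R₂ = (1.66×10^-8)(24.6)/(3.079e-06) = 0.1326 Ω
R = R₁ + R₂ = 0.218 Ω

0.218 Ω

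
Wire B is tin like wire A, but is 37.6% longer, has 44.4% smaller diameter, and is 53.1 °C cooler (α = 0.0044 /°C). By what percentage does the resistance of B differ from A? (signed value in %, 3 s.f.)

R ∝ ρL/d² with ρ ∝ (1+αΔT), so R_B/R_A = (1 + 37.6/100) × (1 − 44.4/100)⁻² × (1 − 0.0044×53.1)
= 1.376 × 3.235 × 0.7664 = 3.411
(R_B − R_A)/R_A = 3.411 − 1 = 241%

241%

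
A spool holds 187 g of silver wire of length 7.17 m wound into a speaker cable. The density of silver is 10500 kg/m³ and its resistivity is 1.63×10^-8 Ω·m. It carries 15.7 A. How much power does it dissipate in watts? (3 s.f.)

11.6 W

A = m/(density·L) = 0.187/(10500×7.17) = 2.4839e-06 m²
R = ρL/A = (1.63×10^-8)(7.17)/(2.4839e-06) = 0.04705 Ω
P = I²R = (15.7)² × 0.04705 = 11.6 W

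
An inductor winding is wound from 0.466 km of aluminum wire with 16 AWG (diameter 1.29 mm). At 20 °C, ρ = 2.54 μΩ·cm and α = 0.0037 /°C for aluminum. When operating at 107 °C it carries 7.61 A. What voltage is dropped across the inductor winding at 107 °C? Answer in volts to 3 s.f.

ρ = 2.54 μΩ·cm = 2.54×10^-8 Ω·m
A = π(1.29/2 mm)² = π(6.4500e-04 m)² = 1.307e-06 m²
R₍20₎ = ρL/A = (2.54×10^-8)(466)/(1.307e-06) = 9.056 Ω
R₍107₎ = R₍20₎(1 + αΔT) = 9.056 × (1 + 0.0037×87) = 11.97 Ω
V = IR = 7.61 × 11.97 = 91.1 V

91.1 V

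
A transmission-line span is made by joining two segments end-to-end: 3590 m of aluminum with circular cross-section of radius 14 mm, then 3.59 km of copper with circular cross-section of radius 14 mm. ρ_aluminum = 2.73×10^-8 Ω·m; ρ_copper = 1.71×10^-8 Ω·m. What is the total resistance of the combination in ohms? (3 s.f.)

0.259 Ω

Segment 1: A = πr² = π(1.4000e-02 m)² = 6.158e-04 m²
R₁ = ρL/A = (2.73×10^-8)(3590)/(6.158e-04) = 0.1592 Ω
R₂ = (1.71×10^-8)(3590)/(6.158e-04) = 0.0997 Ω
R = R₁ + R₂ = 0.259 Ω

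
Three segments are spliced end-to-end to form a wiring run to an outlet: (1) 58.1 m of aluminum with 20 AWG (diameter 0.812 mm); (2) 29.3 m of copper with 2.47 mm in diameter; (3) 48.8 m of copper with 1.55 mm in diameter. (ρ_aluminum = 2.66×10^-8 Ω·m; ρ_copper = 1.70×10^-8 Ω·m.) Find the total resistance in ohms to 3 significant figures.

3.53 Ω

Seg 1: A = π(0.812/2 mm)² = π(4.0600e-04 m)² = 5.178e-07 m²
R_1 = (2.66×10^-8)(58.1)/(5.178e-07) = 2.984 Ω
Seg 2: A = π(d/2)² = π(1.2350e-03 m)² = 4.792e-06 m²
R_2 = (1.70×10^-8)(29.3)/(4.792e-06) = 0.104 Ω
Seg 3: A = π(d/2)² = π(7.7500e-04 m)² = 1.887e-06 m²
R_3 = (1.70×10^-8)(48.8)/(1.887e-06) = 0.4397 Ω
R_total = R_1 + R_2 + R_3 = 3.53 Ω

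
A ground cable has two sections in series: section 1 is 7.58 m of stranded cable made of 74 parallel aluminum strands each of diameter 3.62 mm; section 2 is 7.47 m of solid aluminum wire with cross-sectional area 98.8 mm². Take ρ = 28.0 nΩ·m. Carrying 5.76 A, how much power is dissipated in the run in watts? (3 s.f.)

0.0795 W

ρ = 28.0 nΩ·m = 2.80×10^-8 Ω·m
Section 1: A_strand = π(1.8100e-03)² = 1.029e-05 m²; R₁ = ρL/(N·A_s) = (2.80×10^-8)(7.58)/(74×1.029e-05) = 2.787×10^-4 Ω
Section 2: A = 98.8 mm² = 9.880e-05 m²
R₂ = (2.80×10^-8)(7.47)/(9.880e-05) = 0.002117 Ω
R = R₁ + R₂ = 0.002396 Ω
P = I²R = (5.76)² × 0.002396 = 0.0795 W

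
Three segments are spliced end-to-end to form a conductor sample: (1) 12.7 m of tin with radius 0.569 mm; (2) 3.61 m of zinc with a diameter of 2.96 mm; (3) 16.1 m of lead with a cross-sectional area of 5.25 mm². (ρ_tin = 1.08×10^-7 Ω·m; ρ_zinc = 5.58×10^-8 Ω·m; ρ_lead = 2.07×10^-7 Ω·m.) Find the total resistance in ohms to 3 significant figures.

Seg 1: A = πr² = π(5.6900e-04 m)² = 1.017e-06 m²
R_1 = (1.08×10^-7)(12.7)/(1.017e-06) = 1.349 Ω
Seg 2: A = π(d/2)² = π(1.4800e-03 m)² = 6.881e-06 m²
R_2 = (5.58×10^-8)(3.61)/(6.881e-06) = 0.02927 Ω
Seg 3: A = 5.25 mm² = 5.250e-06 m²
R_3 = (2.07×10^-7)(16.1)/(5.250e-06) = 0.6348 Ω
R_total = R_1 + R_2 + R_3 = 2.01 Ω

2.01 Ω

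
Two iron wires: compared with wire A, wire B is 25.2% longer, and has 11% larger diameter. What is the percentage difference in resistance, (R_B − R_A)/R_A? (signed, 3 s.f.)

1.62%

R ∝ L/d², so R_B/R_A = (1 + 25.2/100) × (1 + 11/100)⁻²
= 1.252 × 0.8116 = 1.016
(R_B − R_A)/R_A = 1.016 − 1 = 1.62%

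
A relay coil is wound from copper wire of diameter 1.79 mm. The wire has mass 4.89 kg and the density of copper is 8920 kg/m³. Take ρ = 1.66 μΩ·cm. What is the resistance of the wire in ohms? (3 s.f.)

ρ = 1.66 μΩ·cm = 1.66×10^-8 Ω·m
A = π(d/2)² = π(8.9500e-04 m)² = 2.5165e-06 m²
L = m/(density·A) = 4.89/(8920×2.5165e-06) = 217.8 m
R = ρL/A = (1.66×10^-8)(217.8)/(2.5165e-06) = 1.44 Ω

1.44 Ω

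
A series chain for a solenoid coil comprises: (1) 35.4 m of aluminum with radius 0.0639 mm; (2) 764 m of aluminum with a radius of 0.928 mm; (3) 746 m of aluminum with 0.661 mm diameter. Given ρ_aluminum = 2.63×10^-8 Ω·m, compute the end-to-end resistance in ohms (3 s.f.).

Seg 1: A = πr² = π(6.3900e-05 m)² = 1.283e-08 m²
R_1 = (2.63×10^-8)(35.4)/(1.283e-08) = 72.58 Ω
Seg 2: A = πr² = π(9.2800e-04 m)² = 2.705e-06 m²
R_2 = (2.63×10^-8)(764)/(2.705e-06) = 7.427 Ω
Seg 3: A = π(d/2)² = π(3.3050e-04 m)² = 3.432e-07 m²
R_3 = (2.63×10^-8)(746)/(3.432e-07) = 57.17 Ω
R_total = R_1 + R_2 + R_3 = 137 Ω

137 Ω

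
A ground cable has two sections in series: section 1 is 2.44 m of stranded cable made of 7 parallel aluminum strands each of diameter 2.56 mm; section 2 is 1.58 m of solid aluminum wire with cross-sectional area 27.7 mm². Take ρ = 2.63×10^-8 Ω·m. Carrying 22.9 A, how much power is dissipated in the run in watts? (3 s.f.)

1.72 W

Section 1: A_strand = π(1.2800e-03)² = 5.147e-06 m²; R₁ = ρL/(N·A_s) = (2.63×10^-8)(2.44)/(7×5.147e-06) = 0.001781 Ω
Section 2: A = 27.7 mm² = 2.770e-05 m²
R₂ = (2.63×10^-8)(1.58)/(2.770e-05) = 0.0015 Ω
R = R₁ + R₂ = 0.003281 Ω
P = I²R = (22.9)² × 0.003281 = 1.72 W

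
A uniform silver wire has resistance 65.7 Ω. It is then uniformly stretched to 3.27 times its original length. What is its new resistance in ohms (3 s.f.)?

Volume constant ⇒ A' = A/k with k = 3.27. R' = ρ(kL)/(A/k) = k²R.
R' = 10.69 × 65.7 = 703 Ω

703 Ω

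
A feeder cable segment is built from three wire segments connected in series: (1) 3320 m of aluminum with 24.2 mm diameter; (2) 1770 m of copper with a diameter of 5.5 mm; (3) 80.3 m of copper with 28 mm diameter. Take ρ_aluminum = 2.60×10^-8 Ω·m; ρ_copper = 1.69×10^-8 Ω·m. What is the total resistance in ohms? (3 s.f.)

Seg 1: A = π(d/2)² = π(1.2100e-02 m)² = 4.600e-04 m²
R_1 = (2.60×10^-8)(3320)/(4.600e-04) = 0.1877 Ω
Seg 2: A = π(d/2)² = π(2.7500e-03 m)² = 2.376e-05 m²
R_2 = (1.69×10^-8)(1770)/(2.376e-05) = 1.259 Ω
Seg 3: A = π(d/2)² = π(1.4000e-02 m)² = 6.158e-04 m²
R_3 = (1.69×10^-8)(80.3)/(6.158e-04) = 0.002204 Ω
R_total = R_1 + R_2 + R_3 = 1.45 Ω

1.45 Ω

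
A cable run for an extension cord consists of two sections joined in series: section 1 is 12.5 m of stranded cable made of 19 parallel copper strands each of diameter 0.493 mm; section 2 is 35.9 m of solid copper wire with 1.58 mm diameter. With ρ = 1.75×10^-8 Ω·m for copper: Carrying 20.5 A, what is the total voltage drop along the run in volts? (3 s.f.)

7.81 V

Section 1: A_strand = π(2.4650e-04)² = 1.909e-07 m²; R₁ = ρL/(N·A_s) = (1.75×10^-8)(12.5)/(19×1.909e-07) = 0.06031 Ω
Section 2: A = π(d/2)² = π(7.9000e-04 m)² = 1.961e-06 m²
R₂ = (1.75×10^-8)(35.9)/(1.961e-06) = 0.3204 Ω
R = R₁ + R₂ = 0.3807 Ω
V = IR = 20.5 × 0.3807 = 7.81 V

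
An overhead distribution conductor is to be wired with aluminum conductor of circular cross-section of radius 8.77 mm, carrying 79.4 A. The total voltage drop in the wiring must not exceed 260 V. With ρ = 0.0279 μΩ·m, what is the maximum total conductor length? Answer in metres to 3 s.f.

28400 m

ρ = 0.0279 μΩ·m = 2.79×10^-8 Ω·m
A = πr² = π(8.7700e-03 m)² = 2.416e-04 m²
L_max = V_max·A/(1·ρI) = (260)(2.416e-04)/(2.79×10^-8×79.4) = 28400 m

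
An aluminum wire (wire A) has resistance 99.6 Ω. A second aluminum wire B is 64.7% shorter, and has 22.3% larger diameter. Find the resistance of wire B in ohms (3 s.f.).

R ∝ L/d², so R_B/R_A = (1 − 64.7/100) × (1 + 22.3/100)⁻²
= 0.353 × 0.6686 = 0.236
R_B = 0.236 × 99.6 = 23.5 Ω

23.5 Ω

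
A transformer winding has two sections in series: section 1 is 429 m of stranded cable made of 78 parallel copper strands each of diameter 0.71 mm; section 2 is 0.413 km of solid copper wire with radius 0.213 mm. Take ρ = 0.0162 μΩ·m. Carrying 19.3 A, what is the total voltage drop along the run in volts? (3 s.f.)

910 V

ρ = 0.0162 μΩ·m = 1.62×10^-8 Ω·m
Section 1: A_strand = π(3.5500e-04)² = 3.959e-07 m²; R₁ = ρL/(N·A_s) = (1.62×10^-8)(429)/(78×3.959e-07) = 0.225 Ω
Section 2: A = πr² = π(2.1300e-04 m)² = 1.425e-07 m²
R₂ = (1.62×10^-8)(413)/(1.425e-07) = 46.94 Ω
R = R₁ + R₂ = 47.17 Ω
V = IR = 19.3 × 47.17 = 910 V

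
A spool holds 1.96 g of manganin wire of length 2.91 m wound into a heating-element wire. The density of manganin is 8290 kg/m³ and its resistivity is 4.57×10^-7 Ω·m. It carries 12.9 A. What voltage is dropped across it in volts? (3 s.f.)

A = m/(density·L) = 0.00196/(8290×2.91) = 8.1247e-08 m²
R = ρL/A = (4.57×10^-7)(2.91)/(8.1247e-08) = 16.37 Ω
V = IR = 12.9 × 16.37 = 211 V

211 V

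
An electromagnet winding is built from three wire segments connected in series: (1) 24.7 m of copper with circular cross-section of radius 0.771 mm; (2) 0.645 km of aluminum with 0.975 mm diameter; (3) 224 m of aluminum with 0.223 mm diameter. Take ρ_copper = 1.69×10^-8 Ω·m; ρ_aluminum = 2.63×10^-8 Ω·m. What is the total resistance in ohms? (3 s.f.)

Seg 1: A = πr² = π(7.7100e-04 m)² = 1.867e-06 m²
R_1 = (1.69×10^-8)(24.7)/(1.867e-06) = 0.2235 Ω
Seg 2: A = π(d/2)² = π(4.8750e-04 m)² = 7.466e-07 m²
R_2 = (2.63×10^-8)(645)/(7.466e-07) = 22.72 Ω
Seg 3: A = π(d/2)² = π(1.1150e-04 m)² = 3.906e-08 m²
R_3 = (2.63×10^-8)(224)/(3.906e-08) = 150.8 Ω
R_total = R_1 + R_2 + R_3 = 174 Ω

174 Ω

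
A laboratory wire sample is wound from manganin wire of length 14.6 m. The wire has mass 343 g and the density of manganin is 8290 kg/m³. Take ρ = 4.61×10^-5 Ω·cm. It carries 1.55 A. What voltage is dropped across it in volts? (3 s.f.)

3.68 V

ρ = 4.61×10^-5 Ω·cm = 4.61×10^-7 Ω·m
A = m/(density·L) = 0.343/(8290×14.6) = 2.8339e-06 m²
R = ρL/A = (4.61×10^-7)(14.6)/(2.8339e-06) = 2.375 Ω
V = IR = 1.55 × 2.375 = 3.68 V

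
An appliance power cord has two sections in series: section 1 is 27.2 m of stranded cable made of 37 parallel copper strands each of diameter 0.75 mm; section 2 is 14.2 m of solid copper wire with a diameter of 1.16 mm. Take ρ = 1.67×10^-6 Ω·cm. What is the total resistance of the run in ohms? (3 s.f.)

0.252 Ω

ρ = 1.67×10^-6 Ω·cm = 1.67×10^-8 Ω·m
Section 1: A_strand = π(3.7500e-04)² = 4.418e-07 m²; R₁ = ρL/(N·A_s) = (1.67×10^-8)(27.2)/(37×4.418e-07) = 0.02779 Ω
Section 2: A = π(d/2)² = π(5.8000e-04 m)² = 1.057e-06 m²
R₂ = (1.67×10^-8)(14.2)/(1.057e-06) = 0.2244 Ω
R = R₁ + R₂ = 0.252 Ω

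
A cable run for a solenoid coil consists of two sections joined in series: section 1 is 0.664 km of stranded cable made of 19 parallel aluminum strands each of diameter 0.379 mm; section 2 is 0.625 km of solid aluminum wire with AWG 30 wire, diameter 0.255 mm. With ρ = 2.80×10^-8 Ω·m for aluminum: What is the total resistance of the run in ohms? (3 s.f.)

351 Ω

Section 1: A_strand = π(1.8950e-04)² = 1.128e-07 m²; R₁ = ρL/(N·A_s) = (2.80×10^-8)(664)/(19×1.128e-07) = 8.674 Ω
Section 2: A = π(0.255/2 mm)² = π(1.2750e-04 m)² = 5.107e-08 m²
R₂ = (2.80×10^-8)(625)/(5.107e-08) = 342.7 Ω
R = R₁ + R₂ = 351 Ω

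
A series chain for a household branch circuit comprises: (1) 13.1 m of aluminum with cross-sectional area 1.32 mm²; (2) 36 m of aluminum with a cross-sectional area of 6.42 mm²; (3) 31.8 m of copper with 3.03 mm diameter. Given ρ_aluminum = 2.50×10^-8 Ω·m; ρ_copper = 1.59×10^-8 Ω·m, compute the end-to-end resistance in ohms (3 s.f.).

Seg 1: A = 1.32 mm² = 1.320e-06 m²
R_1 = (2.50×10^-8)(13.1)/(1.320e-06) = 0.2481 Ω
Seg 2: A = 6.42 mm² = 6.420e-06 m²
R_2 = (2.50×10^-8)(36)/(6.420e-06) = 0.1402 Ω
Seg 3: A = π(d/2)² = π(1.5150e-03 m)² = 7.211e-06 m²
R_3 = (1.59×10^-8)(31.8)/(7.211e-06) = 0.07012 Ω
R_total = R_1 + R_2 + R_3 = 0.458 Ω

0.458 Ω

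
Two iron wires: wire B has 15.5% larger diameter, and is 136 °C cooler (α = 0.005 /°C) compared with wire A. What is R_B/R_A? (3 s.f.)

0.240

R ∝ ρL/d² with ρ ∝ (1+αΔT), so R_B/R_A = (1 + 15.5/100)⁻² × (1 − 0.005×136)
= 0.7496 × 0.32 = 0.240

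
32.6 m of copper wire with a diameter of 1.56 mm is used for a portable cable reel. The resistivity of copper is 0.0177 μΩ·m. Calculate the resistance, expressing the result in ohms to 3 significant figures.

ρ = 0.0177 μΩ·m = 1.77×10^-8 Ω·m
A = π(d/2)² = π(7.8000e-04 m)² = 1.911e-06 m²
R = ρL/A = (1.77×10^-8)(32.6 m)/(1.911e-06 m²) = 0.302 Ω

0.302 Ω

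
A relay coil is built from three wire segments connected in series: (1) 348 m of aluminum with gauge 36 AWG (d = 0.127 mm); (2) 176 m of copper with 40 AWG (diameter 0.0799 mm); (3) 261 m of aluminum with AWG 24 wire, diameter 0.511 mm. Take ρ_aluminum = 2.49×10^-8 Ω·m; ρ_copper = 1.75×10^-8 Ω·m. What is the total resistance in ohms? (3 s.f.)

Seg 1: A = π(0.127/2 mm)² = π(6.3500e-05 m)² = 1.267e-08 m²
R_1 = (2.49×10^-8)(348)/(1.267e-08) = 684 Ω
Seg 2: A = π(0.0799/2 mm)² = π(3.9950e-05 m)² = 5.014e-09 m²
R_2 = (1.75×10^-8)(176)/(5.014e-09) = 614.3 Ω
Seg 3: A = π(0.511/2 mm)² = π(2.5550e-04 m)² = 2.051e-07 m²
R_3 = (2.49×10^-8)(261)/(2.051e-07) = 31.69 Ω
R_total = R_1 + R_2 + R_3 = 1330 Ω

1330 Ω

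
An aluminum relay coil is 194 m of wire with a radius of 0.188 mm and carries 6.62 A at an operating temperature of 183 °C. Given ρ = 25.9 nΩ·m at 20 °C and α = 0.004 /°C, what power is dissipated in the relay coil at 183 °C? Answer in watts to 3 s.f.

ρ = 25.9 nΩ·m = 2.59×10^-8 Ω·m
A = πr² = π(1.8800e-04 m)² = 1.110e-07 m²
R₍20₎ = ρL/A = (2.59×10^-8)(194)/(1.110e-07) = 45.25 Ω
R₍183₎ = R₍20₎(1 + αΔT) = 45.25 × (1 + 0.004×163) = 74.76 Ω
P = I²R = (6.62)² × 74.76 = 3280 W

3280 W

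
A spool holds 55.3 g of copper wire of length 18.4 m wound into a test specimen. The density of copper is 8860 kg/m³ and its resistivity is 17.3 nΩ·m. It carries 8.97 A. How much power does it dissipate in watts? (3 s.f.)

75.5 W

ρ = 17.3 nΩ·m = 1.73×10^-8 Ω·m
A = m/(density·L) = 0.0553/(8860×18.4) = 3.3921e-07 m²
R = ρL/A = (1.73×10^-8)(18.4)/(3.3921e-07) = 0.9384 Ω
P = I²R = (8.97)² × 0.9384 = 75.5 W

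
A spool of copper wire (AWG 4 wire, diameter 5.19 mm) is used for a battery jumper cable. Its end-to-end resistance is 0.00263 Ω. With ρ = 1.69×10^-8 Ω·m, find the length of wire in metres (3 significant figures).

3.29 m

A = π(5.19/2 mm)² = π(2.5950e-03 m)² = 2.116e-05 m²
L = RA/ρ = (0.00263)(2.116e-05)/(1.69×10^-8) = 3.29 m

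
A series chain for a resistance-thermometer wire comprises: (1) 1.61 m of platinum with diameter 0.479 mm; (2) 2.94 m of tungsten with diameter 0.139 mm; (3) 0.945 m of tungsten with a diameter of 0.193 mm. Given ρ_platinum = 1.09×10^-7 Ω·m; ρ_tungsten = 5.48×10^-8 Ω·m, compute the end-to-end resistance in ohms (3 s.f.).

Seg 1: A = π(d/2)² = π(2.3950e-04 m)² = 1.802e-07 m²
R_1 = (1.09×10^-7)(1.61)/(1.802e-07) = 0.9738 Ω
Seg 2: A = π(d/2)² = π(6.9500e-05 m)² = 1.517e-08 m²
R_2 = (5.48×10^-8)(2.94)/(1.517e-08) = 10.62 Ω
Seg 3: A = π(d/2)² = π(9.6500e-05 m)² = 2.926e-08 m²
R_3 = (5.48×10^-8)(0.945)/(2.926e-08) = 1.77 Ω
R_total = R_1 + R_2 + R_3 = 13.4 Ω

13.4 Ω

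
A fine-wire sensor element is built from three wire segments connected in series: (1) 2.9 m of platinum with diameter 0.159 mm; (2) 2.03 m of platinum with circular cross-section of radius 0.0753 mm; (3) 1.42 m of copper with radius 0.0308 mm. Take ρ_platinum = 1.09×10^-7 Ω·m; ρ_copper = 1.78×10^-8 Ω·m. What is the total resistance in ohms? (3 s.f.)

36.8 Ω

Seg 1: A = π(d/2)² = π(7.9500e-05 m)² = 1.986e-08 m²
R_1 = (1.09×10^-7)(2.9)/(1.986e-08) = 15.92 Ω
Seg 2: A = πr² = π(7.5300e-05 m)² = 1.781e-08 m²
R_2 = (1.09×10^-7)(2.03)/(1.781e-08) = 12.42 Ω
Seg 3: A = πr² = π(3.0800e-05 m)² = 2.980e-09 m²
R_3 = (1.78×10^-8)(1.42)/(2.980e-09) = 8.481 Ω
R_total = R_1 + R_2 + R_3 = 36.8 Ω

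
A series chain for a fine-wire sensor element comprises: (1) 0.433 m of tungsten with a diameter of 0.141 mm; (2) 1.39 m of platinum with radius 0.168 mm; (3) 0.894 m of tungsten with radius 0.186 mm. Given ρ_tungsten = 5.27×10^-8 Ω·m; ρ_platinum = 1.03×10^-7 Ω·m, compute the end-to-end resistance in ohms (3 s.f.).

Seg 1: A = π(d/2)² = π(7.0500e-05 m)² = 1.561e-08 m²
R_1 = (5.27×10^-8)(0.433)/(1.561e-08) = 1.461 Ω
Seg 2: A = πr² = π(1.6800e-04 m)² = 8.867e-08 m²
R_2 = (1.03×10^-7)(1.39)/(8.867e-08) = 1.615 Ω
Seg 3: A = πr² = π(1.8600e-04 m)² = 1.087e-07 m²
R_3 = (5.27×10^-8)(0.894)/(1.087e-07) = 0.4335 Ω
R_total = R_1 + R_2 + R_3 = 3.51 Ω

3.51 Ω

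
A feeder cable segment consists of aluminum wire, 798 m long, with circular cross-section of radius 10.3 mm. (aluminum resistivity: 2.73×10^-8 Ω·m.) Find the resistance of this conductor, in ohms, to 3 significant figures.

0.0654 Ω

A = πr² = π(1.0300e-02 m)² = 3.333e-04 m²
R = ρL/A = (2.73×10^-8)(798 m)/(3.333e-04 m²) = 0.0654 Ω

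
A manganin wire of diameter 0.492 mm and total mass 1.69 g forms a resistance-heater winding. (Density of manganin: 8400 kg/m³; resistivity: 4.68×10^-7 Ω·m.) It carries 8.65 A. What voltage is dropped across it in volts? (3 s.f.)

22.5 V

A = π(d/2)² = π(2.4600e-04 m)² = 1.9012e-07 m²
L = m/(density·A) = 0.00169/(8400×1.9012e-07) = 1.058 m
R = ρL/A = (4.68×10^-7)(1.058)/(1.9012e-07) = 2.605 Ω
V = IR = 8.65 × 2.605 = 22.5 V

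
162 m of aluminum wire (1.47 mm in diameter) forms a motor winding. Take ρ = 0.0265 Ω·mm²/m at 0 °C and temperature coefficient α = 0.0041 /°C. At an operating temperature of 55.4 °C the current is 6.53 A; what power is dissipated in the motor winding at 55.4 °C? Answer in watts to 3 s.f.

ρ = 0.0265 Ω·mm²/m = 2.65×10^-8 Ω·m
A = π(d/2)² = π(7.3500e-04 m)² = 1.697e-06 m²
R₍0₎ = ρL/A = (2.65×10^-8)(162)/(1.697e-06) = 2.53 Ω
R₍55.4₎ = R₍0₎(1 + αΔT) = 2.53 × (1 + 0.0041×55.4) = 3.104 Ω
P = I²R = (6.53)² × 3.104 = 132 W

132 W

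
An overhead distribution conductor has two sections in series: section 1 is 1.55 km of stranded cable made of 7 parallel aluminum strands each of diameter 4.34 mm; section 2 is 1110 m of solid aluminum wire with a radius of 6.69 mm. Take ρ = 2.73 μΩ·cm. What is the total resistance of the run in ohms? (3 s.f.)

ρ = 2.73 μΩ·cm = 2.73×10^-8 Ω·m
Section 1: A_strand = π(2.1700e-03)² = 1.479e-05 m²; R₁ = ρL/(N·A_s) = (2.73×10^-8)(1550)/(7×1.479e-05) = 0.4086 Ω
Section 2: A = πr² = π(6.6900e-03 m)² = 1.406e-04 m²
R₂ = (2.73×10^-8)(1110)/(1.406e-04) = 0.2155 Ω
R = R₁ + R₂ = 0.624 Ω

0.624 Ω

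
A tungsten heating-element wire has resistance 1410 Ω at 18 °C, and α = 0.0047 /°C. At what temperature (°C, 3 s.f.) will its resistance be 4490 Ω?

483 °C

R = R₀(1 + α(T − T₀)) ⇒ T = T₀ + (R/R₀ − 1)/α
T = 18 + (4490/1410 − 1)/0.0047 = 18 + (2.184)/0.0047 = 483 °C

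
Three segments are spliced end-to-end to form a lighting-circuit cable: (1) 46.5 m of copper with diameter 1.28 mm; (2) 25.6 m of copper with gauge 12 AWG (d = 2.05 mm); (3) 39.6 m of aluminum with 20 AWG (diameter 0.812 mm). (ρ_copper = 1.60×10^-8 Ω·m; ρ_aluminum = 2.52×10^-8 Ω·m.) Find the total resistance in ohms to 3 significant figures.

Seg 1: A = π(d/2)² = π(6.4000e-04 m)² = 1.287e-06 m²
R_1 = (1.60×10^-8)(46.5)/(1.287e-06) = 0.5782 Ω
Seg 2: A = π(2.05/2 mm)² = π(1.0250e-03 m)² = 3.301e-06 m²
R_2 = (1.60×10^-8)(25.6)/(3.301e-06) = 0.1241 Ω
Seg 3: A = π(0.812/2 mm)² = π(4.0600e-04 m)² = 5.178e-07 m²
R_3 = (2.52×10^-8)(39.6)/(5.178e-07) = 1.927 Ω
R_total = R_1 + R_2 + R_3 = 2.63 Ω

2.63 Ω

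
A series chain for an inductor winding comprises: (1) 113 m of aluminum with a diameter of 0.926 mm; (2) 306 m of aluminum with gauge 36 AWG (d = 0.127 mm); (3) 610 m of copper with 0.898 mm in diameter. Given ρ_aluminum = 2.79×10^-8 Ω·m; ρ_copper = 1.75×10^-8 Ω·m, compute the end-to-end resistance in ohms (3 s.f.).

695 Ω

Seg 1: A = π(d/2)² = π(4.6300e-04 m)² = 6.735e-07 m²
R_1 = (2.79×10^-8)(113)/(6.735e-07) = 4.681 Ω
Seg 2: A = π(0.127/2 mm)² = π(6.3500e-05 m)² = 1.267e-08 m²
R_2 = (2.79×10^-8)(306)/(1.267e-08) = 674 Ω
Seg 3: A = π(d/2)² = π(4.4900e-04 m)² = 6.333e-07 m²
R_3 = (1.75×10^-8)(610)/(6.333e-07) = 16.85 Ω
R_total = R_1 + R_2 + R_3 = 695 Ω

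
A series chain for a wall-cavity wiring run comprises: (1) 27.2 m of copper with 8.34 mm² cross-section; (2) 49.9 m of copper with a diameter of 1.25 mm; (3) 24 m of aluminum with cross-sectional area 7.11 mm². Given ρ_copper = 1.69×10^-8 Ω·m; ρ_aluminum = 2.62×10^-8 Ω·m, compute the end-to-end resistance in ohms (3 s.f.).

Seg 1: A = 8.34 mm² = 8.340e-06 m²
R_1 = (1.69×10^-8)(27.2)/(8.340e-06) = 0.05512 Ω
Seg 2: A = π(d/2)² = π(6.2500e-04 m)² = 1.227e-06 m²
R_2 = (1.69×10^-8)(49.9)/(1.227e-06) = 0.6872 Ω
Seg 3: A = 7.11 mm² = 7.110e-06 m²
R_3 = (2.62×10^-8)(24)/(7.110e-06) = 0.08844 Ω
R_total = R_1 + R_2 + R_3 = 0.831 Ω

0.831 Ω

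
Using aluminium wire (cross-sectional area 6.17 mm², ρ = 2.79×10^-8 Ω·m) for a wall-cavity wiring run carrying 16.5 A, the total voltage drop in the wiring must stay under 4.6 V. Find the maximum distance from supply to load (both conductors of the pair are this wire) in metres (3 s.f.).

30.8 m

A = 6.17 mm² = 6.170e-06 m²
L_max = V_max·A/(2·ρI) = (4.6)(6.170e-06)/(2×2.79×10^-8×16.5) = 30.8 m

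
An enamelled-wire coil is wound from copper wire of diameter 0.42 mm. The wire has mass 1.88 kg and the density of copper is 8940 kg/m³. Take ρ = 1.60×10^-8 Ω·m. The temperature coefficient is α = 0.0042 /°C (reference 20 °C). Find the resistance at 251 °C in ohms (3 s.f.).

345 Ω

A = π(d/2)² = π(2.1000e-04 m)² = 1.3854e-07 m²
L = m/(density·A) = 1.88/(8940×1.3854e-07) = 1518 m
R = ρL/A = (1.60×10^-8)(1518)/(1.3854e-07) = 175.3 Ω
R(251 °C) = 175.3 × (1 + 0.0042×231) = 345 Ω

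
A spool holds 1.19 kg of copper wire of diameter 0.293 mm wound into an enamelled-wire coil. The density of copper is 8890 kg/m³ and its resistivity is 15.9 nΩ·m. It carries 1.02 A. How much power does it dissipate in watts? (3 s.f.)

487 W

ρ = 15.9 nΩ·m = 1.59×10^-8 Ω·m
A = π(d/2)² = π(1.4650e-04 m)² = 6.7426e-08 m²
L = m/(density·A) = 1.19/(8890×6.7426e-08) = 1985 m
R = ρL/A = (1.59×10^-8)(1985)/(6.7426e-08) = 468.2 Ω
P = I²R = (1.02)² × 468.2 = 487 W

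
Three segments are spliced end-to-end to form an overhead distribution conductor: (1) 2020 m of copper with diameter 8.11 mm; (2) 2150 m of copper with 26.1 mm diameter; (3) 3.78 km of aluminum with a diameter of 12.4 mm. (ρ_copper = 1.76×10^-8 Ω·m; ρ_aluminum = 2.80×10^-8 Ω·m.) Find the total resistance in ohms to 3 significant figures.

Seg 1: A = π(d/2)² = π(4.0550e-03 m)² = 5.166e-05 m²
R_1 = (1.76×10^-8)(2020)/(5.166e-05) = 0.6882 Ω
Seg 2: A = π(d/2)² = π(1.3050e-02 m)² = 5.350e-04 m²
R_2 = (1.76×10^-8)(2150)/(5.350e-04) = 0.07073 Ω
Seg 3: A = π(d/2)² = π(6.2000e-03 m)² = 1.208e-04 m²
R_3 = (2.80×10^-8)(3780)/(1.208e-04) = 0.8764 Ω
R_total = R_1 + R_2 + R_3 = 1.64 Ω

1.64 Ω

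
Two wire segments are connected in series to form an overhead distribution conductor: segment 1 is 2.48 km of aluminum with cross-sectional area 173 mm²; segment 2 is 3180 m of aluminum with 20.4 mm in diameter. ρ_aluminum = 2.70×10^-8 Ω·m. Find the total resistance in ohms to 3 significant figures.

Segment 1: A = 173 mm² = 1.730e-04 m²
R₁ = ρL/A = (2.70×10^-8)(2480)/(1.730e-04) = 0.3871 Ω
Segment 2: A = π(d/2)² = π(1.0200e-02 m)² = 3.269e-04 m²
R₂ = (2.70×10^-8)(3180)/(3.269e-04) = 0.2627 Ω
R = R₁ + R₂ = 0.650 Ω

0.650 Ω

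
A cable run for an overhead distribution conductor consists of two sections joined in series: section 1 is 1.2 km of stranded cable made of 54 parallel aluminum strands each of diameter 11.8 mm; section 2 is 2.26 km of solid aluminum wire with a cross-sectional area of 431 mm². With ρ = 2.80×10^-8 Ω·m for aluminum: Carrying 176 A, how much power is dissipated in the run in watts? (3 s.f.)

Section 1: A_strand = π(5.9000e-03)² = 1.094e-04 m²; R₁ = ρL/(N·A_s) = (2.80×10^-8)(1200)/(54×1.094e-04) = 0.00569 Ω
Section 2: A = 431 mm² = 4.310e-04 m²
R₂ = (2.80×10^-8)(2260)/(4.310e-04) = 0.1468 Ω
R = R₁ + R₂ = 0.1525 Ω
P = I²R = (176)² × 0.1525 = 4720 W

4720 W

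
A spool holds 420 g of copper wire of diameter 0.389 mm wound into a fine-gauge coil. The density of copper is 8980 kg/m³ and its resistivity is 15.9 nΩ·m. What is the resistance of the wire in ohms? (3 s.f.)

ρ = 15.9 nΩ·m = 1.59×10^-8 Ω·m
A = π(d/2)² = π(1.9450e-04 m)² = 1.1885e-07 m²
L = m/(density·A) = 0.42/(8980×1.1885e-07) = 393.5 m
R = ρL/A = (1.59×10^-8)(393.5)/(1.1885e-07) = 52.6 Ω

52.6 Ω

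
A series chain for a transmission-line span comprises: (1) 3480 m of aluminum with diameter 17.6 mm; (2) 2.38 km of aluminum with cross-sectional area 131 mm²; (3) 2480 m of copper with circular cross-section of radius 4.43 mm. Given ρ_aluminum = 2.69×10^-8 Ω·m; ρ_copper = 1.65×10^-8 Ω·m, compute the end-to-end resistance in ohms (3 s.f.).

1.54 Ω

Seg 1: A = π(d/2)² = π(8.8000e-03 m)² = 2.433e-04 m²
R_1 = (2.69×10^-8)(3480)/(2.433e-04) = 0.3848 Ω
Seg 2: A = 131 mm² = 1.310e-04 m²
R_2 = (2.69×10^-8)(2380)/(1.310e-04) = 0.4887 Ω
Seg 3: A = πr² = π(4.4300e-03 m)² = 6.165e-05 m²
R_3 = (1.65×10^-8)(2480)/(6.165e-05) = 0.6637 Ω
R_total = R_1 + R_2 + R_3 = 1.54 Ω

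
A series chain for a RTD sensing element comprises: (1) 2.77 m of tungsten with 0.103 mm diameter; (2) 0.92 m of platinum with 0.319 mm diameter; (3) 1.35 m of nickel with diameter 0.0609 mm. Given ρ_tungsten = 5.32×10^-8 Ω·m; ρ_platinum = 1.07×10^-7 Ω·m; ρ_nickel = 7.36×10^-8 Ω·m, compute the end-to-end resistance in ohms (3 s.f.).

Seg 1: A = π(d/2)² = π(5.1500e-05 m)² = 8.332e-09 m²
R_1 = (5.32×10^-8)(2.77)/(8.332e-09) = 17.69 Ω
Seg 2: A = π(d/2)² = π(1.5950e-04 m)² = 7.992e-08 m²
R_2 = (1.07×10^-7)(0.92)/(7.992e-08) = 1.232 Ω
Seg 3: A = π(d/2)² = π(3.0450e-05 m)² = 2.913e-09 m²
R_3 = (7.36×10^-8)(1.35)/(2.913e-09) = 34.11 Ω
R_total = R_1 + R_2 + R_3 = 53.0 Ω

53.0 Ω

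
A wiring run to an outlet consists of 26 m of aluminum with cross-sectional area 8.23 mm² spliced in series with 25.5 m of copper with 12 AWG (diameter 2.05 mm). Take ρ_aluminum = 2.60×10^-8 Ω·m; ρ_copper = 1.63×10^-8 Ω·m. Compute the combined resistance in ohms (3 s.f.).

Segment 1: A = 8.23 mm² = 8.230e-06 m²
R₁ = ρL/A = (2.60×10^-8)(26)/(8.230e-06) = 0.08214 Ω
Segment 2: A = π(2.05/2 mm)² = π(1.0250e-03 m)² = 3.301e-06 m²
R₂ = (1.63×10^-8)(25.5)/(3.301e-06) = 0.1259 Ω
R = R₁ + R₂ = 0.208 Ω

0.208 Ω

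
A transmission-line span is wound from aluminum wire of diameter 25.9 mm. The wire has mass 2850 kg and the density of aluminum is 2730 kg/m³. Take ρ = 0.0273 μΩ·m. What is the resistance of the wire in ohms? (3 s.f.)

0.103 Ω

ρ = 0.0273 μΩ·m = 2.73×10^-8 Ω·m
A = π(d/2)² = π(1.2950e-02 m)² = 5.2685e-04 m²
L = m/(density·A) = 2850/(2730×5.2685e-04) = 1981 m
R = ρL/A = (2.73×10^-8)(1981)/(5.2685e-04) = 0.103 Ω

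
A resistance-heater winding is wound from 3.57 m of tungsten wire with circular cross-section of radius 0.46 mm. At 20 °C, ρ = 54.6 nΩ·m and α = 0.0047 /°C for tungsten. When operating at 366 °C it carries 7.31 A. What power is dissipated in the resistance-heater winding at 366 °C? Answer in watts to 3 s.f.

41.1 W

ρ = 54.6 nΩ·m = 5.46×10^-8 Ω·m
A = πr² = π(4.6000e-04 m)² = 6.648e-07 m²
R₍20₎ = ρL/A = (5.46×10^-8)(3.57)/(6.648e-07) = 0.2932 Ω
R₍366₎ = R₍20₎(1 + αΔT) = 0.2932 × (1 + 0.0047×346) = 0.7701 Ω
P = I²R = (7.31)² × 0.7701 = 41.1 W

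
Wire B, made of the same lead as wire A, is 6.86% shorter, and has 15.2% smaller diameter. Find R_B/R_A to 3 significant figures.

R ∝ L/d², so R_B/R_A = (1 − 6.86/100) × (1 − 15.2/100)⁻²
= 0.9314 × 1.391 = 1.30

1.30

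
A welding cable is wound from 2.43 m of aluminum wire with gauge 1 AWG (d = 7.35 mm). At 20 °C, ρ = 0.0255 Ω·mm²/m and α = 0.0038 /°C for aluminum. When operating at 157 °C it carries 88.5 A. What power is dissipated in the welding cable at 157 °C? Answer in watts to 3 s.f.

17.4 W

ρ = 0.0255 Ω·mm²/m = 2.55×10^-8 Ω·m
A = π(7.35/2 mm)² = π(3.6750e-03 m)² = 4.243e-05 m²
R₍20₎ = ρL/A = (2.55×10^-8)(2.43)/(4.243e-05) = 0.00146 Ω
R₍157₎ = R₍20₎(1 + αΔT) = 0.00146 × (1 + 0.0038×137) = 0.002221 Ω
P = I²R = (88.5)² × 0.002221 = 17.4 W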